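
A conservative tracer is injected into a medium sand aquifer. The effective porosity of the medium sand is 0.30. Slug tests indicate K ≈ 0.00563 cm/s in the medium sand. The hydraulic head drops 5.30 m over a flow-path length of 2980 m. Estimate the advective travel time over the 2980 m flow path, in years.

283

Convert K: 0.00563 cm/s × 864 = 4.864 m/day.
Hydraulic gradient i = Δh / L = 5.30 / 2980 = 0.001779.
Darcy flux q = K · i = 4.864 × 0.001779 = 0.008651 m/day.
Seepage velocity v = q / n_e = 0.008651 / 0.30 = 0.02884 m/day.
Travel time t = L / v = 2980 / 0.02884 = 1.033e+05 days = 282.9 years.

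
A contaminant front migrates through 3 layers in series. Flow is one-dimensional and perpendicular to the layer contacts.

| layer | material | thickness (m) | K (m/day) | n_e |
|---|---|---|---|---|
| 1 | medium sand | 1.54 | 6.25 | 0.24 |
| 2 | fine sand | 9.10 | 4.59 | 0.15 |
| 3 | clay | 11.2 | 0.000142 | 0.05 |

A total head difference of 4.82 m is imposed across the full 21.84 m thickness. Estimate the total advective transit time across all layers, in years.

With flow normal to the layers, continuity requires the same specific discharge q through every layer.
Σ(b_i/K_i) = 1.54/6.25 + 9.10/4.59 + 11.2/0.000142 = 78875 d.
q = Δh / Σ(b_i/K_i) = 4.82 / 78875 = 6.111e-05 m/day.
In each layer the seepage velocity is v_i = q/n_i, so the layer transit time is t_i = b_i·n_i / q:
  layer 1 (medium sand): t_1 = 1.54 × 0.24 / 6.111e-05 = 6048 d
  layer 2 (fine sand): t_2 = 9.10 × 0.15 / 6.111e-05 = 22337 d
  layer 3 (clay): t_3 = 11.2 × 0.05 / 6.111e-05 = 9164 d
Total t = Σ t_i = 37549 days = 102.8 years.

103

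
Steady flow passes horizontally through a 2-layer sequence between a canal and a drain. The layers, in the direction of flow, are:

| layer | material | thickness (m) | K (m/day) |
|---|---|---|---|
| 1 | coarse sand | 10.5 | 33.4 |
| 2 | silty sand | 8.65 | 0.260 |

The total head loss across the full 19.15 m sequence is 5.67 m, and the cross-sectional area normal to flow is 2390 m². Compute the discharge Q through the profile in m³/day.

404

Flow is perpendicular to layering, so the layers act in series and the equivalent K is the thickness-weighted harmonic mean.
Total thickness L = 10.5 + 8.65 = 19.15 m.
Σ(b_i/K_i) = 10.5/33.4 + 8.65/0.260 = 33.58 d.
K_eq = L / Σ(b_i/K_i) = 19.15 / 33.58 = 0.5702 m/day.
Q = K_eq · A · (Δh/L) = 0.5702 × 2390 × (5.67/19.15) = 403.5 m³/day.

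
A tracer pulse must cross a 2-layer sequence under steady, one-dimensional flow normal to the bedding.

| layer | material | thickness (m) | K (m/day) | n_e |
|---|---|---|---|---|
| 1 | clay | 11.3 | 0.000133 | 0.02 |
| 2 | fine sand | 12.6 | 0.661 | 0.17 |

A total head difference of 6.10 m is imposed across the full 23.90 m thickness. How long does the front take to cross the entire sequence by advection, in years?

With flow normal to the layers, continuity requires the same specific discharge q through every layer.
Σ(b_i/K_i) = 11.3/0.000133 + 12.6/0.661 = 84981 d.
q = Δh / Σ(b_i/K_i) = 6.10 / 84981 = 7.178e-05 m/day.
In each layer the seepage velocity is v_i = q/n_i, so the layer transit time is t_i = b_i·n_i / q:
  layer 1 (clay): t_1 = 11.3 × 0.02 / 7.178e-05 = 3148 d
  layer 2 (fine sand): t_2 = 12.6 × 0.17 / 7.178e-05 = 29841 d
Total t = Σ t_i = 32990 days = 90.32 years.

90.3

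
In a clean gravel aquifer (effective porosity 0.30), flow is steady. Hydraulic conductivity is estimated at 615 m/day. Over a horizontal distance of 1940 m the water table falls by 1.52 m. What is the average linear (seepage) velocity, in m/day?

Hydraulic gradient i = Δh / L = 1.52 / 1940 = 0.0007835.
Darcy flux q = K · i = 615.0 × 0.0007835 = 0.4819 m/day.
Seepage velocity v = q / n_e = 0.4819 / 0.30 = 1.606 m/day.

1.61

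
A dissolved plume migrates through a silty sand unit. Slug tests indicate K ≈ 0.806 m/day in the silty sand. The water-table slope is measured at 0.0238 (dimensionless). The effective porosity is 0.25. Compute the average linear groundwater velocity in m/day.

0.0767

Hydraulic gradient i = 0.0238.
Darcy flux q = K · i = 0.8060 × 0.02380 = 0.01918 m/day.
Seepage velocity v = q / n_e = 0.01918 / 0.25 = 0.07673 m/day.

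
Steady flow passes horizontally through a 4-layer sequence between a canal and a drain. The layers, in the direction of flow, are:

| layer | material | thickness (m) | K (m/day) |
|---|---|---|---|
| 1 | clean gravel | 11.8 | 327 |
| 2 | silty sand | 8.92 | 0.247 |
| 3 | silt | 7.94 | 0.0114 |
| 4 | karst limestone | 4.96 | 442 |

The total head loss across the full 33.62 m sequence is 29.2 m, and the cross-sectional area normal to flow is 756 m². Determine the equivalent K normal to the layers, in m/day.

0.0459

Flow is perpendicular to layering, so the layers act in series and the equivalent K is the thickness-weighted harmonic mean.
Total thickness L = 11.8 + 8.92 + 7.94 + 4.96 = 33.62 m.
Σ(b_i/K_i) = 11.8/327 + 8.92/0.247 + 7.94/0.0114 + 4.96/442 = 732.7 d.
K_eq = L / Σ(b_i/K_i) = 33.62 / 732.7 = 0.04589 m/day.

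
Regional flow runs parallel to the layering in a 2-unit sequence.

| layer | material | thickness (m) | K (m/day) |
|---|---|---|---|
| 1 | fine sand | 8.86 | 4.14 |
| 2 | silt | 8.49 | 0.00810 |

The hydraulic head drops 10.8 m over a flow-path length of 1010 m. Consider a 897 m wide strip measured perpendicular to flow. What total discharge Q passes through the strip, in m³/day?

352

Flow is parallel to layering, so each bed carries its own Darcy discharge and the transmissivities add.
Σ(K_i·b_i) = 4.14×8.86 + 0.00810×8.49 = 36.75 m²/day.
Hydraulic gradient i = Δh / L = 10.8 / 1010 = 0.01069.
Q = Σ(K_i·b_i) · W · i = 36.75 × 897 × 0.01069 = 352.5 m³/day.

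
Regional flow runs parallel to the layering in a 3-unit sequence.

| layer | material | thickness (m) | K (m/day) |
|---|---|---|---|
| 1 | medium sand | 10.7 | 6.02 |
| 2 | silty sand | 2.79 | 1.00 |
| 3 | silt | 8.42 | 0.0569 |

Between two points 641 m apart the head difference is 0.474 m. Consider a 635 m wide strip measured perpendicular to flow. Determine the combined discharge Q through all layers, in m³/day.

Flow is parallel to layering, so each bed carries its own Darcy discharge and the transmissivities add.
Σ(K_i·b_i) = 6.02×10.7 + 1.00×2.79 + 0.0569×8.42 = 67.68 m²/day.
Hydraulic gradient i = Δh / L = 0.474 / 641 = 0.0007395.
Q = Σ(K_i·b_i) · W · i = 67.68 × 635 × 0.0007395 = 31.78 m³/day.

31.8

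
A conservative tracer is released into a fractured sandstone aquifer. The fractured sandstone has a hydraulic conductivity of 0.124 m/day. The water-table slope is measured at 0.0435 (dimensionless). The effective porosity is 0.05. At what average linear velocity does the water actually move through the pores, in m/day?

0.108

Hydraulic gradient i = 0.0435.
Darcy flux q = K · i = 0.1240 × 0.04350 = 0.005394 m/day.
Seepage velocity v = q / n_e = 0.005394 / 0.05 = 0.1079 m/day.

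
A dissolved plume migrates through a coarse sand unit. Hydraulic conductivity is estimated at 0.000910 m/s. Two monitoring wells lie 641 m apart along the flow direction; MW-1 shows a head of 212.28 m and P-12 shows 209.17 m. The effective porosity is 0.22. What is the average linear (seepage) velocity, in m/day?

1.73

Convert K: 0.000910 m/s × 86400 = 78.62 m/day.
Hydraulic gradient i = (212.28 − 209.17) / 641 = 3.11 / 641 = 0.004852.
Darcy flux q = K · i = 78.62 × 0.004852 = 0.3815 m/day.
Seepage velocity v = q / n_e = 0.3815 / 0.22 = 1.734 m/day.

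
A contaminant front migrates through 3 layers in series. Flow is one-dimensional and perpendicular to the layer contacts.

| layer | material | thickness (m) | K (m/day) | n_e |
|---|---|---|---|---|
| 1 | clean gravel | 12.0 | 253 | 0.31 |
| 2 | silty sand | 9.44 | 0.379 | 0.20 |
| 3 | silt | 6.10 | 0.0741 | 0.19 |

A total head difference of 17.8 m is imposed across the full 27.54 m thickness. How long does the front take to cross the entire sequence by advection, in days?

With flow normal to the layers, continuity requires the same specific discharge q through every layer.
Σ(b_i/K_i) = 12.0/253 + 9.44/0.379 + 6.10/0.0741 = 107.3 d.
q = Δh / Σ(b_i/K_i) = 17.8 / 107.3 = 0.1659 m/day.
In each layer the seepage velocity is v_i = q/n_i, so the layer transit time is t_i = b_i·n_i / q:
  layer 1 (clean gravel): t_1 = 12.0 × 0.31 / 0.1659 = 22.42 d
  layer 2 (silty sand): t_2 = 9.44 × 0.20 / 0.1659 = 11.38 d
  layer 3 (silt): t_3 = 6.10 × 0.19 / 0.1659 = 6.985 d
Total t = Σ t_i = 40.78 days.

40.8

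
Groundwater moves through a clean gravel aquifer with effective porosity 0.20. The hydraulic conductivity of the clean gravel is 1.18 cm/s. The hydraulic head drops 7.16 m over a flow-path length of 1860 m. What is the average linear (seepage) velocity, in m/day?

19.6

Convert K: 1.18 cm/s × 864 = 1020 m/day.
Hydraulic gradient i = Δh / L = 7.16 / 1860 = 0.003849.
Darcy flux q = K · i = 1020 × 0.003849 = 3.925 m/day.
Seepage velocity v = q / n_e = 3.925 / 0.20 = 19.62 m/day.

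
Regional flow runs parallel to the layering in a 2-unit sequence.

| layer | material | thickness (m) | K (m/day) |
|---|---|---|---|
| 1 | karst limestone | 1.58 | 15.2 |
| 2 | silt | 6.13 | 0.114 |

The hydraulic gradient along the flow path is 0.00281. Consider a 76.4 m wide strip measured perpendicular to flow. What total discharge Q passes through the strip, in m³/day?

Flow is parallel to layering, so each bed carries its own Darcy discharge and the transmissivities add.
Σ(K_i·b_i) = 15.2×1.58 + 0.114×6.13 = 24.71 m²/day.
Hydraulic gradient i = 0.00281.
Q = Σ(K_i·b_i) · W · i = 24.71 × 76.4 × 0.002810 = 5.306 m³/day.

5.31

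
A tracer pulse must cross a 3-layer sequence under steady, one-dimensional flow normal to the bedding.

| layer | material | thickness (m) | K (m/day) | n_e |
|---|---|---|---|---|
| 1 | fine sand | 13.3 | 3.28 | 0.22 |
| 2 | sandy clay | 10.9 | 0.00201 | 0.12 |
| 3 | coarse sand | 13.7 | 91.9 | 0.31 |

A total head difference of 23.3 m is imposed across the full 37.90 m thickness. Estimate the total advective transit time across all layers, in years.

5.41

With flow normal to the layers, continuity requires the same specific discharge q through every layer.
Σ(b_i/K_i) = 13.3/3.28 + 10.9/0.00201 + 13.7/91.9 = 5427 d.
q = Δh / Σ(b_i/K_i) = 23.3 / 5427 = 0.004293 m/day.
In each layer the seepage velocity is v_i = q/n_i, so the layer transit time is t_i = b_i·n_i / q:
  layer 1 (fine sand): t_1 = 13.3 × 0.22 / 0.004293 = 681.5 d
  layer 2 (sandy clay): t_2 = 10.9 × 0.12 / 0.004293 = 304.7 d
  layer 3 (coarse sand): t_3 = 13.7 × 0.31 / 0.004293 = 989.2 d
Total t = Σ t_i = 1975 days = 5.408 years.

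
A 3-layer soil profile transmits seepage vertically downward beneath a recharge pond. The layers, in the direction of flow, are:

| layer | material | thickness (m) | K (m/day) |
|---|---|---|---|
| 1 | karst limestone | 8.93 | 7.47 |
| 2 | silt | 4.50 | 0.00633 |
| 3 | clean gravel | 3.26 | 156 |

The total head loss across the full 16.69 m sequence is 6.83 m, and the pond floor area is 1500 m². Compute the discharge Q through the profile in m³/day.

Flow is perpendicular to layering, so the layers act in series and the equivalent K is the thickness-weighted harmonic mean.
Total thickness L = 8.93 + 4.50 + 3.26 = 16.69 m.
Σ(b_i/K_i) = 8.93/7.47 + 4.50/0.00633 + 3.26/156 = 712.1 d.
K_eq = L / Σ(b_i/K_i) = 16.69 / 712.1 = 0.02344 m/day.
Q = K_eq · A · (Δh/L) = 0.02344 × 1500 × (6.83/16.69) = 14.39 m³/day.

14.4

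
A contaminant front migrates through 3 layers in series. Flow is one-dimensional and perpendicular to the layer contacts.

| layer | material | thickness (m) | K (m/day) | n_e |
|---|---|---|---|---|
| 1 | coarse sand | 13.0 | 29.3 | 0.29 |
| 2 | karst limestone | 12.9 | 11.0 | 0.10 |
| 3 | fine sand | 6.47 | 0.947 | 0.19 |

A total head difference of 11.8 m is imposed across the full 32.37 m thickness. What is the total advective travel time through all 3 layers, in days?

4.50

With flow normal to the layers, continuity requires the same specific discharge q through every layer.
Σ(b_i/K_i) = 13.0/29.3 + 12.9/11.0 + 6.47/0.947 = 8.449 d.
q = Δh / Σ(b_i/K_i) = 11.8 / 8.449 = 1.397 m/day.
In each layer the seepage velocity is v_i = q/n_i, so the layer transit time is t_i = b_i·n_i / q:
  layer 1 (coarse sand): t_1 = 13.0 × 0.29 / 1.397 = 2.699 d
  layer 2 (karst limestone): t_2 = 12.9 × 0.10 / 1.397 = 0.9236 d
  layer 3 (fine sand): t_3 = 6.47 × 0.19 / 1.397 = 0.8801 d
Total t = Σ t_i = 4.503 days.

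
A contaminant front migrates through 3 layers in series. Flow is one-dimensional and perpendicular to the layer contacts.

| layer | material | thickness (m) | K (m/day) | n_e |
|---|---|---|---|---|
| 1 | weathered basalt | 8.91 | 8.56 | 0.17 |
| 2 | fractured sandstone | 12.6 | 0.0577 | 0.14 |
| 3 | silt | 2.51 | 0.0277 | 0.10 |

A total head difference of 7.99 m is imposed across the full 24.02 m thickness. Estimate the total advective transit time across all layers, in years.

0.375

With flow normal to the layers, continuity requires the same specific discharge q through every layer.
Σ(b_i/K_i) = 8.91/8.56 + 12.6/0.0577 + 2.51/0.0277 = 310.0 d.
q = Δh / Σ(b_i/K_i) = 7.99 / 310.0 = 0.02577 m/day.
In each layer the seepage velocity is v_i = q/n_i, so the layer transit time is t_i = b_i·n_i / q:
  layer 1 (weathered basalt): t_1 = 8.91 × 0.17 / 0.02577 = 58.77 d
  layer 2 (fractured sandstone): t_2 = 12.6 × 0.14 / 0.02577 = 68.45 d
  layer 3 (silt): t_3 = 2.51 × 0.10 / 0.02577 = 9.739 d
Total t = Σ t_i = 137.0 days = 0.3750 years.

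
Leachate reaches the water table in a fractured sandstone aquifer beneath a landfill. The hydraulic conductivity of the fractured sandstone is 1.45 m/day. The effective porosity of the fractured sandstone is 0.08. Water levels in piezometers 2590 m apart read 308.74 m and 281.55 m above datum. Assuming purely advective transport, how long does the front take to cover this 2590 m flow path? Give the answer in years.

37.3

Hydraulic gradient i = (308.74 − 281.55) / 2590 = 27.19 / 2590 = 0.01050.
Darcy flux q = K · i = 1.450 × 0.01050 = 0.01522 m/day.
Seepage velocity v = q / n_e = 0.01522 / 0.08 = 0.1903 m/day.
Travel time t = L / v = 2590 / 0.1903 = 13612 days = 37.27 years.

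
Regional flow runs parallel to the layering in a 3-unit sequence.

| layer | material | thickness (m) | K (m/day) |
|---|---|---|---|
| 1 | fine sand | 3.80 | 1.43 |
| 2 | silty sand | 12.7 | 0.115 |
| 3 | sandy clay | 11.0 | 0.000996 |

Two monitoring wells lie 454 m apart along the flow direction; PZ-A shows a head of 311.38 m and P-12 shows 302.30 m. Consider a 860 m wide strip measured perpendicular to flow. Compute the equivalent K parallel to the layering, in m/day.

Flow is parallel to layering, so each bed carries its own Darcy discharge and the transmissivities add.
Σ(K_i·b_i) = 1.43×3.80 + 0.115×12.7 + 0.000996×11.0 = 6.905 m²/day.
Total thickness b = 27.50 m, so K_eq = Σ(K_i·b_i)/b = 0.2511 m/day.

0.251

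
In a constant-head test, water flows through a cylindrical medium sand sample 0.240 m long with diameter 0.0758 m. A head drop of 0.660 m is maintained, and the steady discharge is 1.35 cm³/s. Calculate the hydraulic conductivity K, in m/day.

9.40

Cross-sectional area A = π·(d/2)² = π × (0.0758/2)² = 0.004513 m².
Convert discharge: 1.35 cm³/s = 1.350e-06 m³/s.
Darcy's law rearranged: K = Q·L / (A·Δh) = 1.350e-06 × 0.240 / (0.004513 × 0.660) = 0.0001088 m/s = 9.399 m/day.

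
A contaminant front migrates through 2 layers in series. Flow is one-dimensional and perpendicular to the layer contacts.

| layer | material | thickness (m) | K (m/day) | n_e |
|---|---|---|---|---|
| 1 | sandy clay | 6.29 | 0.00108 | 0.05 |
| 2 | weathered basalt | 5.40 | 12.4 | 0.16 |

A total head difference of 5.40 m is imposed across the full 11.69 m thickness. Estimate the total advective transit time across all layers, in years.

With flow normal to the layers, continuity requires the same specific discharge q through every layer.
Σ(b_i/K_i) = 6.29/0.00108 + 5.40/12.4 = 5825 d.
q = Δh / Σ(b_i/K_i) = 5.40 / 5825 = 0.0009271 m/day.
In each layer the seepage velocity is v_i = q/n_i, so the layer transit time is t_i = b_i·n_i / q:
  layer 1 (sandy clay): t_1 = 6.29 × 0.05 / 0.0009271 = 339.2 d
  layer 2 (weathered basalt): t_2 = 5.40 × 0.16 / 0.0009271 = 931.9 d
Total t = Σ t_i = 1271 days = 3.480 years.

3.48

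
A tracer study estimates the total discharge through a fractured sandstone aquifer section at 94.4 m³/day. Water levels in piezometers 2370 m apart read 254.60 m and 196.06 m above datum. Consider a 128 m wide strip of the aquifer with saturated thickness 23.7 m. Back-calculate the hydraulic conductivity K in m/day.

Cross-sectional area A = 128 × 23.7 = 3034 m².
Hydraulic gradient i = (254.60 − 196.06) / 2370 = 58.54 / 2370 = 0.02470.
From Q = K·A·i, K = Q / (A·i) = 94.4 / (3034 × 0.02470) = 1.260 m/day.

1.26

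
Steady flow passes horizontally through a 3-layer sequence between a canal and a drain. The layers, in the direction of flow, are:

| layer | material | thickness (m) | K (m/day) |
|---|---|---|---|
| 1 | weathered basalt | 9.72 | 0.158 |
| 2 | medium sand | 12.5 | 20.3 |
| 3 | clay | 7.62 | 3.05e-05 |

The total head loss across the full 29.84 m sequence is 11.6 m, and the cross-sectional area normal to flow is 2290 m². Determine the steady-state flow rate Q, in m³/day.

Flow is perpendicular to layering, so the layers act in series and the equivalent K is the thickness-weighted harmonic mean.
Total thickness L = 9.72 + 12.5 + 7.62 = 29.84 m.
Σ(b_i/K_i) = 9.72/0.158 + 12.5/20.3 + 7.62/3.05e-05 = 2.499e+05 d.
K_eq = L / Σ(b_i/K_i) = 29.84 / 2.499e+05 = 0.0001194 m/day.
Q = K_eq · A · (Δh/L) = 0.0001194 × 2290 × (11.6/29.84) = 0.1063 m³/day.

0.106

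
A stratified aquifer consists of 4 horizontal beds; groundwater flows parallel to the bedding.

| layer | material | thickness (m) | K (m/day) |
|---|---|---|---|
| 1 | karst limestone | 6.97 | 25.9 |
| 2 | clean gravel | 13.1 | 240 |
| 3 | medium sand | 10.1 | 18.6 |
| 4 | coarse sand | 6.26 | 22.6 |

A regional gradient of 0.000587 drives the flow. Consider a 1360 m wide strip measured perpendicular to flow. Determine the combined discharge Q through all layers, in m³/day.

Flow is parallel to layering, so each bed carries its own Darcy discharge and the transmissivities add.
Σ(K_i·b_i) = 25.9×6.97 + 240×13.1 + 18.6×10.1 + 22.6×6.26 = 3654 m²/day.
Hydraulic gradient i = 0.000587.
Q = Σ(K_i·b_i) · W · i = 3654 × 1360 × 0.0005870 = 2917 m³/day.

2920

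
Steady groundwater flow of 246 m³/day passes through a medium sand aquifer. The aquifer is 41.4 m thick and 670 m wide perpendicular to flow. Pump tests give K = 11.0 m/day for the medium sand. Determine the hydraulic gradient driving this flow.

Cross-sectional area A = 670 × 41.4 = 27738 m².
From Q = K·A·i, i = Q / (K·A) = 246 / (11.00 × 27738) = 0.0008062.

0.000806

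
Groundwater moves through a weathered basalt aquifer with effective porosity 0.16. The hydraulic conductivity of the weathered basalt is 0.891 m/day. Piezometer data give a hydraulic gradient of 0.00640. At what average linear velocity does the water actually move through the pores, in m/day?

Hydraulic gradient i = 0.00640.
Darcy flux q = K · i = 0.8910 × 0.006400 = 0.005702 m/day.
Seepage velocity v = q / n_e = 0.005702 / 0.16 = 0.03564 m/day.

0.0356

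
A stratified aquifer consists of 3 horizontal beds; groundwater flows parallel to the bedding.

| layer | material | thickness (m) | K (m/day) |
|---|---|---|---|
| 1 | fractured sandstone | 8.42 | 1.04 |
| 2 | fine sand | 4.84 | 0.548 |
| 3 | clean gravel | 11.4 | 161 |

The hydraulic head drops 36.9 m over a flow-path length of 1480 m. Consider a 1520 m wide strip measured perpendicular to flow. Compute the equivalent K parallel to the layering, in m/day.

74.9

Flow is parallel to layering, so each bed carries its own Darcy discharge and the transmissivities add.
Σ(K_i·b_i) = 1.04×8.42 + 0.548×4.84 + 161×11.4 = 1847 m²/day.
Total thickness b = 24.66 m, so K_eq = Σ(K_i·b_i)/b = 74.89 m/day.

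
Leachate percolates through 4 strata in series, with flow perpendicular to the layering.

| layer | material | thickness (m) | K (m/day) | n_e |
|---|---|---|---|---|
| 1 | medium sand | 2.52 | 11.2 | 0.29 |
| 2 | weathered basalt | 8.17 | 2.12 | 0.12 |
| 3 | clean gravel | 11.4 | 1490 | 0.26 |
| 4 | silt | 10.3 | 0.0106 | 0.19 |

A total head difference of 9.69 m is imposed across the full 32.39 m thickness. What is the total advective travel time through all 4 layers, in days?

With flow normal to the layers, continuity requires the same specific discharge q through every layer.
Σ(b_i/K_i) = 2.52/11.2 + 8.17/2.12 + 11.4/1490 + 10.3/0.0106 = 975.8 d.
q = Δh / Σ(b_i/K_i) = 9.69 / 975.8 = 0.009930 m/day.
In each layer the seepage velocity is v_i = q/n_i, so the layer transit time is t_i = b_i·n_i / q:
  layer 1 (medium sand): t_1 = 2.52 × 0.29 / 0.009930 = 73.59 d
  layer 2 (weathered basalt): t_2 = 8.17 × 0.12 / 0.009930 = 98.73 d
  layer 3 (clean gravel): t_3 = 11.4 × 0.26 / 0.009930 = 298.5 d
  layer 4 (silt): t_4 = 10.3 × 0.19 / 0.009930 = 197.1 d
Total t = Σ t_i = 667.9 days.

668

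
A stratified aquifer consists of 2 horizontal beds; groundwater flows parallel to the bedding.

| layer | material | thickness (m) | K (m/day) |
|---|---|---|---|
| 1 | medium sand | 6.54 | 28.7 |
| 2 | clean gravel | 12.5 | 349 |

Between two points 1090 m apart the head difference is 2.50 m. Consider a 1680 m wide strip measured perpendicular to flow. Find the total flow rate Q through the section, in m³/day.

Flow is parallel to layering, so each bed carries its own Darcy discharge and the transmissivities add.
Σ(K_i·b_i) = 28.7×6.54 + 349×12.5 = 4550 m²/day.
Hydraulic gradient i = Δh / L = 2.50 / 1090 = 0.002294.
Q = Σ(K_i·b_i) · W · i = 4550 × 1680 × 0.002294 = 17533 m³/day.

17500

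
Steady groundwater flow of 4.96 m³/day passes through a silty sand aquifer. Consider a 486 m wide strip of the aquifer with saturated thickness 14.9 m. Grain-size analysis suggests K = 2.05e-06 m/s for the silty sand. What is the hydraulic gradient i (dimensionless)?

Convert K: 2.05e-06 m/s × 86400 = 0.1771 m/day.
Cross-sectional area A = 486 × 14.9 = 7241 m².
From Q = K·A·i, i = Q / (K·A) = 4.96 / (0.1771 × 7241) = 0.003867.

0.00387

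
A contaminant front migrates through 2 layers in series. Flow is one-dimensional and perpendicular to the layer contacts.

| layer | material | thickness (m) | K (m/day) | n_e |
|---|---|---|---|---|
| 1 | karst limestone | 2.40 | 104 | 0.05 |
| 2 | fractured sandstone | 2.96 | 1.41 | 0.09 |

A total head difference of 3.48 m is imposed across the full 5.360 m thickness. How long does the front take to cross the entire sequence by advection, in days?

0.236

With flow normal to the layers, continuity requires the same specific discharge q through every layer.
Σ(b_i/K_i) = 2.40/104 + 2.96/1.41 = 2.122 d.
q = Δh / Σ(b_i/K_i) = 3.48 / 2.122 = 1.640 m/day.
In each layer the seepage velocity is v_i = q/n_i, so the layer transit time is t_i = b_i·n_i / q:
  layer 1 (karst limestone): t_1 = 2.40 × 0.05 / 1.640 = 0.07319 d
  layer 2 (fractured sandstone): t_2 = 2.96 × 0.09 / 1.640 = 0.1625 d
Total t = Σ t_i = 0.2357 days.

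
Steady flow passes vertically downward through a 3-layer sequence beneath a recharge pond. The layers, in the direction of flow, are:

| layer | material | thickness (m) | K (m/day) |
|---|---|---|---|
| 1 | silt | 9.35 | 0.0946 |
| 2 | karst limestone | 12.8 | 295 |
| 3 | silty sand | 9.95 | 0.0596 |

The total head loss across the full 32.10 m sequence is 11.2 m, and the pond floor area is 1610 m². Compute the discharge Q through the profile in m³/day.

Flow is perpendicular to layering, so the layers act in series and the equivalent K is the thickness-weighted harmonic mean.
Total thickness L = 9.35 + 12.8 + 9.95 = 32.10 m.
Σ(b_i/K_i) = 9.35/0.0946 + 12.8/295 + 9.95/0.0596 = 265.8 d.
K_eq = L / Σ(b_i/K_i) = 32.10 / 265.8 = 0.1208 m/day.
Q = K_eq · A · (Δh/L) = 0.1208 × 1610 × (11.2/32.10) = 67.83 m³/day.

67.8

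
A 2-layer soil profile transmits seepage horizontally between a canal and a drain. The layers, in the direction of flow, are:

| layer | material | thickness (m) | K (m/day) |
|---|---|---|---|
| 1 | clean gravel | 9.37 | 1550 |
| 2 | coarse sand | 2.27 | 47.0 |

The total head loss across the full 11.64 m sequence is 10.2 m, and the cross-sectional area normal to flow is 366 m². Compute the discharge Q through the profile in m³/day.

68700

Flow is perpendicular to layering, so the layers act in series and the equivalent K is the thickness-weighted harmonic mean.
Total thickness L = 9.37 + 2.27 = 11.64 m.
Σ(b_i/K_i) = 9.37/1550 + 2.27/47.0 = 0.05434 d.
K_eq = L / Σ(b_i/K_i) = 11.64 / 0.05434 = 214.2 m/day.
Q = K_eq · A · (Δh/L) = 214.2 × 366 × (10.2/11.64) = 68697 m³/day.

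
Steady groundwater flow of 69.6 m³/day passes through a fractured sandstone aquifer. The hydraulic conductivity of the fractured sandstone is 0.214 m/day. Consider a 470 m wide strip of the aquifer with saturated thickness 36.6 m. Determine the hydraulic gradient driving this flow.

0.0189

Cross-sectional area A = 470 × 36.6 = 17202 m².
From Q = K·A·i, i = Q / (K·A) = 69.6 / (0.2140 × 17202) = 0.01891.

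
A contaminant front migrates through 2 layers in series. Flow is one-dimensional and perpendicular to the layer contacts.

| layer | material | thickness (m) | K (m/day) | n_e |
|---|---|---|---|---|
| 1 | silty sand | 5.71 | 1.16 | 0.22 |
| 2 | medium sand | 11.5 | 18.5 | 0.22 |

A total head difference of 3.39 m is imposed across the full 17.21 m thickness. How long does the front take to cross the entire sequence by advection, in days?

With flow normal to the layers, continuity requires the same specific discharge q through every layer.
Σ(b_i/K_i) = 5.71/1.16 + 11.5/18.5 = 5.544 d.
q = Δh / Σ(b_i/K_i) = 3.39 / 5.544 = 0.6115 m/day.
In each layer the seepage velocity is v_i = q/n_i, so the layer transit time is t_i = b_i·n_i / q:
  layer 1 (silty sand): t_1 = 5.71 × 0.22 / 0.6115 = 2.054 d
  layer 2 (medium sand): t_2 = 11.5 × 0.22 / 0.6115 = 4.138 d
Total t = Σ t_i = 6.192 days.

6.19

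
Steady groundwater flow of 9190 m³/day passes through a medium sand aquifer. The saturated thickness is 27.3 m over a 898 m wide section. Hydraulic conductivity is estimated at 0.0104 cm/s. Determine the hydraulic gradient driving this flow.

0.0417

Convert K: 0.0104 cm/s × 864 = 8.986 m/day.
Cross-sectional area A = 898 × 27.3 = 24515 m².
From Q = K·A·i, i = Q / (K·A) = 9190 / (8.986 × 24515) = 0.04172.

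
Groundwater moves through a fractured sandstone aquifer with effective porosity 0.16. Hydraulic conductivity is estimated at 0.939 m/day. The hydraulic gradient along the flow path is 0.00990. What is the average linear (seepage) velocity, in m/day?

Hydraulic gradient i = 0.00990.
Darcy flux q = K · i = 0.9390 × 0.009900 = 0.009296 m/day.
Seepage velocity v = q / n_e = 0.009296 / 0.16 = 0.05810 m/day.

0.0581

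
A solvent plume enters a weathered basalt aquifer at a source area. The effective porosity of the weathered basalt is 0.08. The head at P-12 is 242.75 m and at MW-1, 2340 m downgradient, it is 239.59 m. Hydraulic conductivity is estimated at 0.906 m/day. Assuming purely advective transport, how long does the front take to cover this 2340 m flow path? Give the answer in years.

Hydraulic gradient i = (242.75 − 239.59) / 2340 = 3.16 / 2340 = 0.001350.
Darcy flux q = K · i = 0.9060 × 0.001350 = 0.001223 m/day.
Seepage velocity v = q / n_e = 0.001223 / 0.08 = 0.01529 m/day.
Travel time t = L / v = 2340 / 0.01529 = 1.530e+05 days = 418.9 years.

419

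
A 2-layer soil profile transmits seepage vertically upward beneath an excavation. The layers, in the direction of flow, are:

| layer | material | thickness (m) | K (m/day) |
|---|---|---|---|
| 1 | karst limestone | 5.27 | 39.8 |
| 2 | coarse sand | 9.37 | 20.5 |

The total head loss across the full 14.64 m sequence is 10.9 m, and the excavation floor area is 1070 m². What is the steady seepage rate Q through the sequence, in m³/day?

Flow is perpendicular to layering, so the layers act in series and the equivalent K is the thickness-weighted harmonic mean.
Total thickness L = 5.27 + 9.37 = 14.64 m.
Σ(b_i/K_i) = 5.27/39.8 + 9.37/20.5 = 0.5895 d.
K_eq = L / Σ(b_i/K_i) = 14.64 / 0.5895 = 24.84 m/day.
Q = K_eq · A · (Δh/L) = 24.84 × 1070 × (10.9/14.64) = 19785 m³/day.

19800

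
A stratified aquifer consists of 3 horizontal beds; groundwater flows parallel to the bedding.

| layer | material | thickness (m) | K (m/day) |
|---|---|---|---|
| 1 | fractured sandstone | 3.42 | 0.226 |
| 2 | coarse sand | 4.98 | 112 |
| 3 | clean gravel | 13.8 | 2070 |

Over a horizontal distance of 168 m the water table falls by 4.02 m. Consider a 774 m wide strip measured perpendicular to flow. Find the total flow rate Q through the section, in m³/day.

539000

Flow is parallel to layering, so each bed carries its own Darcy discharge and the transmissivities add.
Σ(K_i·b_i) = 0.226×3.42 + 112×4.98 + 2070×13.8 = 29125 m²/day.
Hydraulic gradient i = Δh / L = 4.02 / 168 = 0.02393.
Q = Σ(K_i·b_i) · W · i = 29125 × 774 × 0.02393 = 5.394e+05 m³/day.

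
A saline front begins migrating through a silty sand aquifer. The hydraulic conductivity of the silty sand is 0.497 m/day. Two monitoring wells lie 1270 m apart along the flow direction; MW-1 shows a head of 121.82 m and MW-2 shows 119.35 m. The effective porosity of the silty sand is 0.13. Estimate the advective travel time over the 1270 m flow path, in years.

Hydraulic gradient i = (121.82 − 119.35) / 1270 = 2.47 / 1270 = 0.001945.
Darcy flux q = K · i = 0.4970 × 0.001945 = 0.0009666 m/day.
Seepage velocity v = q / n_e = 0.0009666 / 0.13 = 0.007435 m/day.
Travel time t = L / v = 1270 / 0.007435 = 1.708e+05 days = 467.6 years.

468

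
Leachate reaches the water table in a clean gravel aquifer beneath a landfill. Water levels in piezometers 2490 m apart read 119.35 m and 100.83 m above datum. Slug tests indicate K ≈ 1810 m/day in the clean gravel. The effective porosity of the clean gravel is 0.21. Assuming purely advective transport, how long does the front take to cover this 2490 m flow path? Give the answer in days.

38.8

Hydraulic gradient i = (119.35 − 100.83) / 2490 = 18.52 / 2490 = 0.007438.
Darcy flux q = K · i = 1810 × 0.007438 = 13.46 m/day.
Seepage velocity v = q / n_e = 13.46 / 0.21 = 64.11 m/day.
Travel time t = L / v = 2490 / 64.11 = 38.84 days.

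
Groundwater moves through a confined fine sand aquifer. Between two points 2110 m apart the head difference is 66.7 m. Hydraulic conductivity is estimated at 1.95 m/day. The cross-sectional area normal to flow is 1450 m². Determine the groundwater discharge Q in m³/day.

89.4

Hydraulic gradient i = Δh / L = 66.7 / 2110 = 0.03161.
Darcy's law: Q = K · A · i = 1.950 × 1450 × 0.03161 = 89.38 m³/day.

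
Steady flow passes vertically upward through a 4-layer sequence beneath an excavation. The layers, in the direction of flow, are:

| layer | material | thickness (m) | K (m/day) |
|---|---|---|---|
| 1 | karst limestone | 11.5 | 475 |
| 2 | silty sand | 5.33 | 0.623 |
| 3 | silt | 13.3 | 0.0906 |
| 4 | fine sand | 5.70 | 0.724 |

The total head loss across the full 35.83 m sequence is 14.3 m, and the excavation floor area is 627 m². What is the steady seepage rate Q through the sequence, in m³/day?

54.9

Flow is perpendicular to layering, so the layers act in series and the equivalent K is the thickness-weighted harmonic mean.
Total thickness L = 11.5 + 5.33 + 13.3 + 5.70 = 35.83 m.
Σ(b_i/K_i) = 11.5/475 + 5.33/0.623 + 13.3/0.0906 + 5.70/0.724 = 163.3 d.
K_eq = L / Σ(b_i/K_i) = 35.83 / 163.3 = 0.2195 m/day.
Q = K_eq · A · (Δh/L) = 0.2195 × 627 × (14.3/35.83) = 54.92 m³/day.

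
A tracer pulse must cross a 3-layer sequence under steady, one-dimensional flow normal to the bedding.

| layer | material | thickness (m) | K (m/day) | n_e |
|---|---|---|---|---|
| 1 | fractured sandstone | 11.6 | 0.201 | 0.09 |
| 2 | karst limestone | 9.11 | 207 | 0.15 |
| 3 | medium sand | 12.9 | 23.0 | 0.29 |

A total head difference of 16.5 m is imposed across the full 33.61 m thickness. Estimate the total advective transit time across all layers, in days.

21.7

With flow normal to the layers, continuity requires the same specific discharge q through every layer.
Σ(b_i/K_i) = 11.6/0.201 + 9.11/207 + 12.9/23.0 = 58.32 d.
q = Δh / Σ(b_i/K_i) = 16.5 / 58.32 = 0.2829 m/day.
In each layer the seepage velocity is v_i = q/n_i, so the layer transit time is t_i = b_i·n_i / q:
  layer 1 (fractured sandstone): t_1 = 11.6 × 0.09 / 0.2829 = 3.690 d
  layer 2 (karst limestone): t_2 = 9.11 × 0.15 / 0.2829 = 4.830 d
  layer 3 (medium sand): t_3 = 12.9 × 0.29 / 0.2829 = 13.22 d
Total t = Σ t_i = 21.74 days.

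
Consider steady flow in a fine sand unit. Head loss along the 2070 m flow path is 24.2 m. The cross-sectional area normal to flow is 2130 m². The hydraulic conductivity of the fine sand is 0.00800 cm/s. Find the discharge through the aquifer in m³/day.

172

Convert K: 0.00800 cm/s × 864 = 6.912 m/day.
Hydraulic gradient i = Δh / L = 24.2 / 2070 = 0.01169.
Darcy's law: Q = K · A · i = 6.912 × 2130 × 0.01169 = 172.1 m³/day.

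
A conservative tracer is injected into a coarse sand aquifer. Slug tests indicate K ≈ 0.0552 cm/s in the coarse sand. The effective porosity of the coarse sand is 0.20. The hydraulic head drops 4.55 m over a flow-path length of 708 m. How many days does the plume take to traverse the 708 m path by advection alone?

462

Convert K: 0.0552 cm/s × 864 = 47.69 m/day.
Hydraulic gradient i = Δh / L = 4.55 / 708 = 0.006427.
Darcy flux q = K · i = 47.69 × 0.006427 = 0.3065 m/day.
Seepage velocity v = q / n_e = 0.3065 / 0.20 = 1.533 m/day.
Travel time t = L / v = 708 / 1.533 = 462.0 days.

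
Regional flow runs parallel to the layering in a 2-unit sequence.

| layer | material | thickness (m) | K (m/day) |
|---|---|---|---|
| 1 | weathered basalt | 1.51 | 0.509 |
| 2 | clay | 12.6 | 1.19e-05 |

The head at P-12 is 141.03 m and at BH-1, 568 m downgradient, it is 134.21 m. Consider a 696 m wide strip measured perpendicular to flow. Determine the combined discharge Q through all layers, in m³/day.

6.42

Flow is parallel to layering, so each bed carries its own Darcy discharge and the transmissivities add.
Σ(K_i·b_i) = 0.509×1.51 + 1.19e-05×12.6 = 0.7687 m²/day.
Hydraulic gradient i = (141.03 − 134.21) / 568 = 6.82 / 568 = 0.01201.
Q = Σ(K_i·b_i) · W · i = 0.7687 × 696 × 0.01201 = 6.424 m³/day.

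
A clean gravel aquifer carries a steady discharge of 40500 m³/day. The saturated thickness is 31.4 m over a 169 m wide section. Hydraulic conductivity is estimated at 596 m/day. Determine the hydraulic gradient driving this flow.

Cross-sectional area A = 169 × 31.4 = 5307 m².
From Q = K·A·i, i = Q / (K·A) = 40500 / (596.0 × 5307) = 0.01281.

0.0128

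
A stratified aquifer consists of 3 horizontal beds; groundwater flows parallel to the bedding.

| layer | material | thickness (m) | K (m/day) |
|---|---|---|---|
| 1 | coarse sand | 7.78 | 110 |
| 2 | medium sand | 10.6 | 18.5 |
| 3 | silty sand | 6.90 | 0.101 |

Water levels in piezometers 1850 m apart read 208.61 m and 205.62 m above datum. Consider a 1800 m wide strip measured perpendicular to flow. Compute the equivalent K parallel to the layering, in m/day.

Flow is parallel to layering, so each bed carries its own Darcy discharge and the transmissivities add.
Σ(K_i·b_i) = 110×7.78 + 18.5×10.6 + 0.101×6.90 = 1053 m²/day.
Total thickness b = 25.28 m, so K_eq = Σ(K_i·b_i)/b = 41.64 m/day.

41.6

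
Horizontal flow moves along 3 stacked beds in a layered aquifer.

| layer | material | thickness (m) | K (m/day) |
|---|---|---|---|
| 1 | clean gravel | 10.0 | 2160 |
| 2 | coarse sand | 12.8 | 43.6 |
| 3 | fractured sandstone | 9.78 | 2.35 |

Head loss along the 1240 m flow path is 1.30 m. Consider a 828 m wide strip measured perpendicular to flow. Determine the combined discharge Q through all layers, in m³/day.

Flow is parallel to layering, so each bed carries its own Darcy discharge and the transmissivities add.
Σ(K_i·b_i) = 2160×10.0 + 43.6×12.8 + 2.35×9.78 = 22181 m²/day.
Hydraulic gradient i = Δh / L = 1.30 / 1240 = 0.001048.
Q = Σ(K_i·b_i) · W · i = 22181 × 828 × 0.001048 = 19255 m³/day.

19300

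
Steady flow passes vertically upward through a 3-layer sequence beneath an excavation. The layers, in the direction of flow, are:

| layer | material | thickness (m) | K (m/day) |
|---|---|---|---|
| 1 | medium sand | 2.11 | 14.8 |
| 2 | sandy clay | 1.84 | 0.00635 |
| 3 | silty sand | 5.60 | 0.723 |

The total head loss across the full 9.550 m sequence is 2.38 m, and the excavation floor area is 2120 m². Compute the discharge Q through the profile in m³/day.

17.0

Flow is perpendicular to layering, so the layers act in series and the equivalent K is the thickness-weighted harmonic mean.
Total thickness L = 2.11 + 1.84 + 5.60 = 9.550 m.
Σ(b_i/K_i) = 2.11/14.8 + 1.84/0.00635 + 5.60/0.723 = 297.7 d.
K_eq = L / Σ(b_i/K_i) = 9.550 / 297.7 = 0.03208 m/day.
Q = K_eq · A · (Δh/L) = 0.03208 × 2120 × (2.38/9.550) = 16.95 m³/day.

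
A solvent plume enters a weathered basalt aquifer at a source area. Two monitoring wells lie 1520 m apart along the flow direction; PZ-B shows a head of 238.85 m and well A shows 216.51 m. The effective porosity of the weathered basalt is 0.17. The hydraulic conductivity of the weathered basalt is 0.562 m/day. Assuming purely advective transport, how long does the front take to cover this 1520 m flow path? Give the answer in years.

85.6

Hydraulic gradient i = (238.85 − 216.51) / 1520 = 22.34 / 1520 = 0.01470.
Darcy flux q = K · i = 0.5620 × 0.01470 = 0.008260 m/day.
Seepage velocity v = q / n_e = 0.008260 / 0.17 = 0.04859 m/day.
Travel time t = L / v = 1520 / 0.04859 = 31284 days = 85.65 years.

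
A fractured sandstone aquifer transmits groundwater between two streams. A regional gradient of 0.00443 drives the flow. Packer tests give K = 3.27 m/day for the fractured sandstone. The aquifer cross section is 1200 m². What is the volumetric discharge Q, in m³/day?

Hydraulic gradient i = 0.00443.
Darcy's law: Q = K · A · i = 3.270 × 1200 × 0.004430 = 17.38 m³/day.

17.4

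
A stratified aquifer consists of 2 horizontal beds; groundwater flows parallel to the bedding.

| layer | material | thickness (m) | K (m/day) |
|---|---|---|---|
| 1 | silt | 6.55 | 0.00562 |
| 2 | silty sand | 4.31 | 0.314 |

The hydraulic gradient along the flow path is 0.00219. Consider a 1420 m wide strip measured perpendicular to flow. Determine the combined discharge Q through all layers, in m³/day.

4.32

Flow is parallel to layering, so each bed carries its own Darcy discharge and the transmissivities add.
Σ(K_i·b_i) = 0.00562×6.55 + 0.314×4.31 = 1.390 m²/day.
Hydraulic gradient i = 0.00219.
Q = Σ(K_i·b_i) · W · i = 1.390 × 1420 × 0.002190 = 4.323 m³/day.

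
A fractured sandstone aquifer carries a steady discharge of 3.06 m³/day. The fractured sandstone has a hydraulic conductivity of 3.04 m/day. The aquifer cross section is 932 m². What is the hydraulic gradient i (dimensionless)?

0.00108

From Q = K·A·i, i = Q / (K·A) = 3.06 / (3.040 × 932.0) = 0.001080.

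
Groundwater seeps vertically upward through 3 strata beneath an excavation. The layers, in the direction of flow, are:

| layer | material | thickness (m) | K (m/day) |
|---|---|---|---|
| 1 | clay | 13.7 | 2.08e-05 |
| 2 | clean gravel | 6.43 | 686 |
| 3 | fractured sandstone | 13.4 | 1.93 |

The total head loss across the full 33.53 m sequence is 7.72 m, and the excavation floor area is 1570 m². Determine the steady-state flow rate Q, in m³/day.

Flow is perpendicular to layering, so the layers act in series and the equivalent K is the thickness-weighted harmonic mean.
Total thickness L = 13.7 + 6.43 + 13.4 = 33.53 m.
Σ(b_i/K_i) = 13.7/2.08e-05 + 6.43/686 + 13.4/1.93 = 6.587e+05 d.
K_eq = L / Σ(b_i/K_i) = 33.53 / 6.587e+05 = 5.091e-05 m/day.
Q = K_eq · A · (Δh/L) = 5.091e-05 × 1570 × (7.72/33.53) = 0.01840 m³/day.

0.0184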